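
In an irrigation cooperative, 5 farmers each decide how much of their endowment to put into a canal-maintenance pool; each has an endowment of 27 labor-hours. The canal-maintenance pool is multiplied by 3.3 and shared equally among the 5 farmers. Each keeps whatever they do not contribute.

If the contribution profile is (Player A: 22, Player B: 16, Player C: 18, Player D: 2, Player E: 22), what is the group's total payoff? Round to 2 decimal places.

Total contributed: 22 + 16 + 18 + 2 + 22 = 80; total kept: 5 × 27 − 80 = 55.
The canal-maintenance pool pays out 3.3 × 80 = 264.00 in aggregate.
Group total = 55 + 264.00 = 319.00.

319.00 labor-hours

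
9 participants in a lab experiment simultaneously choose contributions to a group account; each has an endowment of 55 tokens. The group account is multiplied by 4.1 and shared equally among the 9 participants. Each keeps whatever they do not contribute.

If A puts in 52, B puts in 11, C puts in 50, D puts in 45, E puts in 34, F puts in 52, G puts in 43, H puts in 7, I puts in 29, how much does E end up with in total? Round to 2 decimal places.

168.14 tokens

Total contributed: 52 + 11 + 50 + 45 + 34 + 52 + 43 + 7 + 29 = 323.
Each receives 4.1 × 323 / 9 = 147.14 from the group account.
E keeps 55 − 34 = 21, so E's payoff is 21 + 147.14 = 168.14.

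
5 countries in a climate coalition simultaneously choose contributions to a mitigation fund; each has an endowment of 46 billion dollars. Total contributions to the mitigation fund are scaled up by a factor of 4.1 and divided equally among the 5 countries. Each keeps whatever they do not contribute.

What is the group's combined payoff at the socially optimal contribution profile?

Each contributed unit returns 4.100 to the group as a whole (0.8200 to each of 5 players), which exceeds 1, so the social optimum is full contribution: group total = 4.100 × 230 = 943.00.

943.00 billion dollars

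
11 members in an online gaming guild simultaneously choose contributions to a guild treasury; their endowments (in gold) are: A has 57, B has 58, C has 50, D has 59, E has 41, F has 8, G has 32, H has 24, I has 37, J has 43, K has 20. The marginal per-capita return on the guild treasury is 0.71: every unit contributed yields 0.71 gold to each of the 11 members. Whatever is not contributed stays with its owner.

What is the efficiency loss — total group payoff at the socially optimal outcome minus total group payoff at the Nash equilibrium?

2921.49 gold

The private return per contributed unit is 0.71 < 1 for everyone, so the Nash equilibrium is zero contribution and the group total is Σ E_j = 57 + 58 + 50 + 59 + 41 + 8 + 32 + 24 + 37 + 43 + 20 = 429.
Each contributed unit returns 7.810 to the group, so the social optimum is full contribution by everyone: group total = 7.810 × 429 = 3350.49.
Efficiency loss = (7.810 − 1) × 429 = 2921.49.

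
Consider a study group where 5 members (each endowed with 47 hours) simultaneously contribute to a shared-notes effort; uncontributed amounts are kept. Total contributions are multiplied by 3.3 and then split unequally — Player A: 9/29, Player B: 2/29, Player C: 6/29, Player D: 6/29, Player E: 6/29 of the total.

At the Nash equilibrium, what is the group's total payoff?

343.10 hours

Each unit j contributes comes back to j as 3.3 × (j's share), so j prefers to contribute only if that share exceeds 1/3.3 = 0.3030; otherwise keeping the unit dominates.
Player A alone (share 9/29) is above the threshold, contributing 47; the remaining 4 contribute 0. Total contributed: 47.
The shared-notes effort pays out 3.3 × 47 = 155.10 in total (split across the unequal shares, but the aggregate is all that matters for the group sum).
The 4 free-riders keep 47 each, adding 188. Group total = 188 + 155.10 = 343.10.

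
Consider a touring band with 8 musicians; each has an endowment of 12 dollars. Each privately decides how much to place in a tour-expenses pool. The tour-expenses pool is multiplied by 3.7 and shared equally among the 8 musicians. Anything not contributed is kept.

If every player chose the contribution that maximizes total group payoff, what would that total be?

Each contributed unit returns 3.700 to the group as a whole (0.4625 to each of 8 players), which exceeds 1, so the social optimum is full contribution: group total = 3.700 × 96 = 355.20.

355.20 dollars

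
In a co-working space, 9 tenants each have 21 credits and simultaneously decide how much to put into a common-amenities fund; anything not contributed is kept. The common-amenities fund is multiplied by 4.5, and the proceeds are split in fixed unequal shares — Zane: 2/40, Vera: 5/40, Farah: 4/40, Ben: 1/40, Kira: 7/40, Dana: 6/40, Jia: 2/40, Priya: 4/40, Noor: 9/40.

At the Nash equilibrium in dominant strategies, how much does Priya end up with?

30.45 credits

Player j's private return per contributed unit is 4.5 × (j's share). Contributing is weakly dominant for j when that share is at least 1/4.5 = 0.2222, and contributing 0 is dominant otherwise.
Noor alone (share 9/40) is above the threshold, contributing 21; the remaining 8 contribute 0. Total contributed: 21.
Priya keeps 21 and receives 4.5 × 21 × 4/40 = 9.45 from the common-amenities fund, for a payoff of 30.45.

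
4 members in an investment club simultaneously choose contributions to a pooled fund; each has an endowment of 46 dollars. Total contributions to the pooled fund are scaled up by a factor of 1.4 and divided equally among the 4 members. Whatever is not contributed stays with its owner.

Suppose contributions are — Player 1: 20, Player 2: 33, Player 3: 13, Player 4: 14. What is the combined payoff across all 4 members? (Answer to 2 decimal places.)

Total contributed: 20 + 33 + 13 + 14 = 80; total kept: 4 × 46 − 80 = 104.
The pooled fund pays out 1.4 × 80 = 112.00 in aggregate.
Group total = 104 + 112.00 = 216.00.

216.00 dollars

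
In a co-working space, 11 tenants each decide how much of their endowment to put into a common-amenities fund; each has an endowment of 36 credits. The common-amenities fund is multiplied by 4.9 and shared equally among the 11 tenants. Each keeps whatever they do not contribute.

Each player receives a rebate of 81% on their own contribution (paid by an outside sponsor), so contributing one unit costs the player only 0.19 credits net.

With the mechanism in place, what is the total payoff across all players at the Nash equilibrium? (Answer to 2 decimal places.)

2261.16 credits

Under the mechanism each unit contributed yields (4.9/11) / 0.19 = 2.3445 back to its contributor per unit of net cost, which exceeds 1, making full contribution the dominant choice for everyone.
So the Nash equilibrium is full contribution by all 11; the group earns 11 × (36 × 0.81 + 4.9 × 36) = 2261.16.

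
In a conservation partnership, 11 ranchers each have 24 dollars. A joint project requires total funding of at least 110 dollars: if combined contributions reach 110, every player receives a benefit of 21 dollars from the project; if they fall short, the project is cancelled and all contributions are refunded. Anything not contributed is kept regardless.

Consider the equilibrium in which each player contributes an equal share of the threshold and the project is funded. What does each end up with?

35 dollars

Equal share of the threshold: 110/11 = 10.
At this profile no one gains by cutting their contribution: any cut drops the total below 110, the project is cancelled, contributions are refunded, and the deviator ends with 24, which is less than 24 − 10 + 21 = 35. Contributing more than 10 just wastes the excess. So contributing exactly 10 is a best response.
Each player's payoff: 24 − 10 + 21 = 35.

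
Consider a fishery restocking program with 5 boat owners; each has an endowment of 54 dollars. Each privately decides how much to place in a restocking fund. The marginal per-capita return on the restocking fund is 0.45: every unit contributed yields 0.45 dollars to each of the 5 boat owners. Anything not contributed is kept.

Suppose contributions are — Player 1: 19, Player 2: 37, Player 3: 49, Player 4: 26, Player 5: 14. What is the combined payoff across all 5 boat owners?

451.25 dollars

Total contributed: 19 + 37 + 49 + 26 + 14 = 145; total kept: 5 × 54 − 145 = 125.
The restocking fund pays out 0.45 × 5 × 145 = 326.25 in aggregate.
Group total = 125 + 326.25 = 451.25.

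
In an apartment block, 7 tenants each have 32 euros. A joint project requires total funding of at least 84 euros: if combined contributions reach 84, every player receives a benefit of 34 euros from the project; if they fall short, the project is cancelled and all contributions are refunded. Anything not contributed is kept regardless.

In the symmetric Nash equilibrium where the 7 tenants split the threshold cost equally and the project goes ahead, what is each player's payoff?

Equal share of the threshold: 84/7 = 12.
At this profile no one gains by cutting their contribution: any cut drops the total below 84, the project is cancelled, contributions are refunded, and the deviator ends with 32, which is less than 32 − 12 + 34 = 54. Contributing more than 12 just wastes the excess. So contributing exactly 12 is a best response.
Each player's payoff: 32 − 12 + 34 = 54.

54 euros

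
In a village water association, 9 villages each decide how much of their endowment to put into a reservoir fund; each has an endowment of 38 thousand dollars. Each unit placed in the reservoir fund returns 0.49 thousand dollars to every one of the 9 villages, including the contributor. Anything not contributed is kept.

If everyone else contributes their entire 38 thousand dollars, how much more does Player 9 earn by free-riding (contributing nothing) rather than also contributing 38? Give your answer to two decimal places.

19.38 thousand dollars

Switching from a contribution of 38 to 0 lets Player 9 keep an extra 38 thousand dollars, but lowers the reservoir fund by 38, which costs Player 9 their own share of that drop: 0.49 × 38 = 18.62.
Net gain = 38 − 18.62 = 19.38. The private return per contributed unit (0.49) is below 1, so free-riding is indeed the best response regardless of what the others do.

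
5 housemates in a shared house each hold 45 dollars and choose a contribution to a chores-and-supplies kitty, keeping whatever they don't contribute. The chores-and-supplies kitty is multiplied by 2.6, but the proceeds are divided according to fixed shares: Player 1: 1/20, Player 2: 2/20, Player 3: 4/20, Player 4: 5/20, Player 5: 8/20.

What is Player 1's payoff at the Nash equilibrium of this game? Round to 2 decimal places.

50.85 dollars

For player j, contributing a unit is worthwhile iff 2.6 × (j's share) ≥ 1, i.e. iff j's share is at least 0.3846.
The only share above 0.3846 is Player 5's 8/20, contributing 45; the remaining 4 contribute 0. Total contributed: 45.
Player 1 keeps 45 and receives 2.6 × 45 × 1/20 = 5.85 from the chores-and-supplies kitty, for a payoff of 50.85.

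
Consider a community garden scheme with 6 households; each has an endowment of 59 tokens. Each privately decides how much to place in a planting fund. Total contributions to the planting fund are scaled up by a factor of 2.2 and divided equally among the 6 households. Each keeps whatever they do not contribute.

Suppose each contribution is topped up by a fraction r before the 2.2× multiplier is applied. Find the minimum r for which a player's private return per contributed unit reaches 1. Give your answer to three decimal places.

1.727

With matching at rate r, one contributed unit becomes (1 + r) in the planting fund and returns 2.2 × (1 + r) / 6 to the contributor.
Setting this equal to 1: 1 + r = 6/2.2 = 2.7273.
So the minimum matching rate is r = 2.7273 − 1 = 1.727.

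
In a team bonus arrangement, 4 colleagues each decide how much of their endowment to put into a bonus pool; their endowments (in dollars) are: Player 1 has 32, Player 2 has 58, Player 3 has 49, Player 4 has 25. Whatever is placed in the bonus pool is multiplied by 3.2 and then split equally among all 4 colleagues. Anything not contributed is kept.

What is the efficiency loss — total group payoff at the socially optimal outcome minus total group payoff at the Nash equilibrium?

The private return per contributed unit is 3.2/4 = 0.8000 < 1 for every player regardless of endowment, so the Nash equilibrium is zero contribution and the group total is Σ E_j = 32 + 58 + 49 + 25 = 164.
Each contributed unit returns 3.200 to the group, so the social optimum is full contribution by everyone: group total = 3.200 × 164 = 524.80.
Efficiency loss = (3.200 − 1) × 164 = 360.80.

360.80 dollars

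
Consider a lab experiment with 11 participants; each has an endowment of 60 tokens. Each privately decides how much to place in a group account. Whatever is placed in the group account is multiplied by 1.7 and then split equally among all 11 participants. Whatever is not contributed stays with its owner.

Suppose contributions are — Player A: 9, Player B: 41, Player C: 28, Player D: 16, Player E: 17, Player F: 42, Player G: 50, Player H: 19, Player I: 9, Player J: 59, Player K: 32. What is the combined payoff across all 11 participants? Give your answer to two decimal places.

Total contributed: 9 + 41 + 28 + 16 + 17 + 42 + 50 + 19 + 9 + 59 + 32 = 322; total kept: 11 × 60 − 322 = 338.
The group account pays out 1.7 × 322 = 547.40 in aggregate.
Group total = 338 + 547.40 = 885.40.

885.40 tokens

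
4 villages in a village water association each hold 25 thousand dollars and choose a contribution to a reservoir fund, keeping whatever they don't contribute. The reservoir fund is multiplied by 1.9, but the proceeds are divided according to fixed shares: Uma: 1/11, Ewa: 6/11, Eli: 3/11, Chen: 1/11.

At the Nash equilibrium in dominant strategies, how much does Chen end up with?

Each unit j contributes comes back to j as 1.9 × (j's share), so j prefers to contribute only if that share exceeds 1/1.9 = 0.5263; otherwise keeping the unit dominates.
Only Ewa (6/11) clears that bar, contributing 25; the remaining 3 contribute 0. Total contributed: 25.
Chen keeps 25 and receives 1.9 × 25 × 1/11 = 4.32 from the reservoir fund, for a payoff of 29.32.

29.32 thousand dollars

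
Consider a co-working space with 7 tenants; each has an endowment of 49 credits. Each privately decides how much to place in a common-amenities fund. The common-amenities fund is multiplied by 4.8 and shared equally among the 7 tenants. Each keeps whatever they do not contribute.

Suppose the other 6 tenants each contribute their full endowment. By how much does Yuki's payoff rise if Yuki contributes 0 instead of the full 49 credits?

15.40 credits

Switching from a contribution of 49 to 0 lets Yuki keep an extra 49 credits, but lowers the common-amenities fund by 49, which costs Yuki their own share of that drop: 4.8/7 × 49 = 33.60.
Net gain = 49 − 33.60 = 15.40. The private return per contributed unit (0.6857) is below 1, so free-riding is indeed the best response regardless of what the others do.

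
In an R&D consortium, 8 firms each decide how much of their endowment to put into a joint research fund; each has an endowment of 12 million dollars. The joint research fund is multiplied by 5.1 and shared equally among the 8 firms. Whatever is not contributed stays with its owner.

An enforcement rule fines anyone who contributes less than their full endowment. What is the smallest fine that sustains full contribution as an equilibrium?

Given the others contribute fully, the best deviation is to contribute 0 (any partial contribution still incurs the fine and gives up units whose private return 0.6375 is below 1).
Deviating from 12 to 0 saves 12 million dollars but forfeits the deviator's share of the drop in the joint research fund: 5.1/8 × 12 = 7.65.
So the deviation gain is 12 − 7.65 = 4.35, and the fine must be at least 4.35 million dollars to wipe it out.

4.35 million dollars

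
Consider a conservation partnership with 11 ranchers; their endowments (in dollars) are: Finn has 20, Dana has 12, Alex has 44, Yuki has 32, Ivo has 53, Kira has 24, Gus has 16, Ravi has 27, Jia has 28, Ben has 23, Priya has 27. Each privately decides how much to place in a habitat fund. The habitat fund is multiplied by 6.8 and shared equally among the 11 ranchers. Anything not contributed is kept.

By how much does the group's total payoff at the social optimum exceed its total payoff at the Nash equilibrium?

The private return per contributed unit is 6.8/11 = 0.6182 < 1 for every player regardless of endowment, so the Nash equilibrium is zero contribution and the group total is Σ E_j = 20 + 12 + 44 + 32 + 53 + 24 + 16 + 27 + 28 + 23 + 27 = 306.
Each contributed unit returns 6.800 to the group, so the social optimum is full contribution by everyone: group total = 6.800 × 306 = 2080.80.
Efficiency loss = (6.800 − 1) × 306 = 1774.80.

1774.80 dollars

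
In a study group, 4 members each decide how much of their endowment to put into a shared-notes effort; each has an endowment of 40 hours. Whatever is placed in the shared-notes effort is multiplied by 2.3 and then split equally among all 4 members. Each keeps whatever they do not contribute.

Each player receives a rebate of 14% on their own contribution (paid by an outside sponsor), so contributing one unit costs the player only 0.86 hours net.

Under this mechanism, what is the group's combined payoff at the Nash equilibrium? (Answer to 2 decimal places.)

160.00 hours

The effective private return is (2.3/4) / 0.86 = 0.6686, which is still under 1, so the mechanism doesn't change anyone's dominant strategy: zero contribution.
At the Nash equilibrium no one contributes; group total payoff = 4 × 40 = 160.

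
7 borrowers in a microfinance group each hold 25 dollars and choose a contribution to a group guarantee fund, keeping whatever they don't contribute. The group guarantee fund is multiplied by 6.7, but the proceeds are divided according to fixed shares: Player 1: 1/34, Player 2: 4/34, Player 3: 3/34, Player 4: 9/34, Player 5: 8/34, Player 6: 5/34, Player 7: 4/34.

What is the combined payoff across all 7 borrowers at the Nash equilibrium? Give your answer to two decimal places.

Player j's private return per contributed unit is 6.7 × (j's share). Contributing is weakly dominant for j when that share is at least 1/6.7 = 0.1493, and contributing 0 is dominant otherwise.
Player 4 and Player 5 clear that bar, contributing 25 each; the remaining 5 contribute 0. Total contributed: 50.
The group guarantee fund pays out 6.7 × 50 = 335.00 in total (split across the unequal shares, but the aggregate is all that matters for the group sum).
The 5 free-riders keep 25 each, adding 125. Group total = 125 + 335.00 = 460.00.

460.00 dollars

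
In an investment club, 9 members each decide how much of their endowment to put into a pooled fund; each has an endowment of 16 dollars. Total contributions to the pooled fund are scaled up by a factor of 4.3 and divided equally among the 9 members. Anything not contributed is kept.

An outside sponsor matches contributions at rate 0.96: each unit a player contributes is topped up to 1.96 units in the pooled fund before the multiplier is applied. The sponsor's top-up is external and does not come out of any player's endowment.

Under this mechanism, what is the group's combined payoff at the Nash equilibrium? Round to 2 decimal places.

With the mechanism, a contributed unit returns 4.3 × 1.96 / 9 = 0.9364 per unit of net cost — still below 1 — so contributing 0 remains dominant for every player.
Everyone keeps their endowment and the group total is 9 × 16 = 144.

144.00 dollars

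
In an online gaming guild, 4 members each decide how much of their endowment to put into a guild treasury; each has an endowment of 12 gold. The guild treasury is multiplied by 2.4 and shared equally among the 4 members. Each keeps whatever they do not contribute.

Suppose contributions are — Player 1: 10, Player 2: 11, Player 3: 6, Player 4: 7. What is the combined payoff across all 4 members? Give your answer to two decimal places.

95.60 gold

Total contributed: 10 + 11 + 6 + 7 = 34; total kept: 4 × 12 − 34 = 14.
The guild treasury pays out 2.4 × 34 = 81.60 in aggregate.
Group total = 14 + 81.60 = 95.60.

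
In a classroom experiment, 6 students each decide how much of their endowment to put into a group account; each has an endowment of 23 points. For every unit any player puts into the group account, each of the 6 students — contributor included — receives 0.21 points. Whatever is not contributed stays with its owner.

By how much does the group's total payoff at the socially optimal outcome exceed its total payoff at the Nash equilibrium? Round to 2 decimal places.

35.88 points

The private return per contributed unit is 0.21 < 1, so contributing 0 is dominant for every player. At the Nash equilibrium everyone keeps their 23, and the group total is 6 × 23 = 138.
Each contributed unit returns 1.260 to the group as a whole (0.21 to each of 6 players), which exceeds 1, so the social optimum is full contribution: group total = 1.260 × 138 = 173.88.
Efficiency loss = 173.88 − 138 = 35.88.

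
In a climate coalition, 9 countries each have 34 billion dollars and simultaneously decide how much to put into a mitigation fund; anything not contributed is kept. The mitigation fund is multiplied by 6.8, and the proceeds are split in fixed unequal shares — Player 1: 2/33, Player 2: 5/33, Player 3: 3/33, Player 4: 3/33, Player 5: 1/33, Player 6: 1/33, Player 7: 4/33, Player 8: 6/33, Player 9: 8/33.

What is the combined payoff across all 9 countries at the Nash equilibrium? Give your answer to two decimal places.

A player with share s gets back 6.8·s per unit contributed, so full contribution is dominant for anyone with s > 1/6.8 = 0.1471 and zero contribution is dominant for anyone below.
The shares above 0.1471 belong to Player 2, Player 8 and Player 9, contributing 34 each; the remaining 6 contribute 0. Total contributed: 102.
The mitigation fund pays out 6.8 × 102 = 693.60 in total (split across the unequal shares, but the aggregate is all that matters for the group sum).
The 6 free-riders keep 34 each, adding 204. Group total = 204 + 693.60 = 897.60.

897.60 billion dollars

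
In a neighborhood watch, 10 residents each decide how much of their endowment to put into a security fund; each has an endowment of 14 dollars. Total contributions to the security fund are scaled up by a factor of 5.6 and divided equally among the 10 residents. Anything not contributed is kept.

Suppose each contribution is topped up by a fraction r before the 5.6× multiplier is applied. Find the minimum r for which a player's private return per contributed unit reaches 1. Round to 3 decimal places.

With matching at rate r, one contributed unit becomes (1 + r) in the security fund and returns 5.6 × (1 + r) / 10 to the contributor.
Setting this equal to 1: 1 + r = 10/5.6 = 1.7857.
So the minimum matching rate is r = 1.7857 − 1 = 0.786.

0.786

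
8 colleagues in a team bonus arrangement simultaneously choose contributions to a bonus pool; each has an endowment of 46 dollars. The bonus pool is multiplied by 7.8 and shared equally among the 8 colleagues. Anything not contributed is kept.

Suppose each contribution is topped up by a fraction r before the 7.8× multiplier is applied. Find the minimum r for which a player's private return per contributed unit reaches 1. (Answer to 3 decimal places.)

0.026

With matching at rate r, one contributed unit becomes (1 + r) in the bonus pool and returns 7.8 × (1 + r) / 8 to the contributor.
Setting this equal to 1: 1 + r = 8/7.8 = 1.0256.
So the minimum matching rate is r = 1.0256 − 1 = 0.026.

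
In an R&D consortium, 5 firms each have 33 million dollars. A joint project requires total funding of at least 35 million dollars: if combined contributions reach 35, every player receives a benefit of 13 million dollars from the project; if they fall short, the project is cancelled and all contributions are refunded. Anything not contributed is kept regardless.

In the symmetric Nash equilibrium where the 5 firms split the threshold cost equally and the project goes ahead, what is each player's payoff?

39 million dollars

Equal share of the threshold: 35/5 = 7.
At this profile no one gains by cutting their contribution: any cut drops the total below 35, the project is cancelled, contributions are refunded, and the deviator ends with 33, which is less than 33 − 7 + 13 = 39. Contributing more than 7 just wastes the excess. So contributing exactly 7 is a best response.
Each player's payoff: 33 − 7 + 13 = 39.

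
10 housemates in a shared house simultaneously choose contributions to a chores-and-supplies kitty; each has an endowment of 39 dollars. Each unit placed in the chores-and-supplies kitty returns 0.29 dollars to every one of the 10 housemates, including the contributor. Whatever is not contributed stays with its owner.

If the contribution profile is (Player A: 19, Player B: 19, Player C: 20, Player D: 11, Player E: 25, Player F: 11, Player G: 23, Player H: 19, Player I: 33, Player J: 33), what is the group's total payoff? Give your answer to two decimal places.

794.70 dollars

Total contributed: 19 + 19 + 20 + 11 + 25 + 11 + 23 + 19 + 33 + 33 = 213; total kept: 10 × 39 − 213 = 177.
The chores-and-supplies kitty pays out 0.29 × 10 × 213 = 617.70 in aggregate.
Group total = 177 + 617.70 = 794.70.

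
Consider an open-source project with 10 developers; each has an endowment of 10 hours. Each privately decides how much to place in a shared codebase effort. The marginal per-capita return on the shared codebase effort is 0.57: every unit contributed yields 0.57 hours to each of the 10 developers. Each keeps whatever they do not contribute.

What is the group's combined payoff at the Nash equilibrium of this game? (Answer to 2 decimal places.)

100.00 hours

The private return per contributed unit is 0.57 < 1, so contributing 0 is dominant for every player. At the Nash equilibrium everyone keeps their 10, and the group total is 10 × 10 = 100.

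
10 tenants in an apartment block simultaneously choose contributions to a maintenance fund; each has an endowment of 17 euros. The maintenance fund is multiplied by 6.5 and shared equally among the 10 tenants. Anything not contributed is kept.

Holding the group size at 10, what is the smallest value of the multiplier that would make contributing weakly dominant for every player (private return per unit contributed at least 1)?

A contributed unit returns (multiplier)/10 to its contributor.
This reaches 1 exactly when the multiplier is 10.

10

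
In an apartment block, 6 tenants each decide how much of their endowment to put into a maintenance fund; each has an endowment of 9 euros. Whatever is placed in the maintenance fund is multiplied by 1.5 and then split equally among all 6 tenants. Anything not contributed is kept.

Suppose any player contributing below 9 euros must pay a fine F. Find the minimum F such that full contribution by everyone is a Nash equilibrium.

6.75 euros

Given the others contribute fully, the best deviation is to contribute 0 (any partial contribution still incurs the fine and gives up units whose private return 0.2500 is below 1).
Deviating from 9 to 0 saves 9 euros but forfeits the deviator's share of the drop in the maintenance fund: 1.5/6 × 9 = 2.25.
So the deviation gain is 9 − 2.25 = 6.75, and the fine must be at least 6.75 euros to wipe it out.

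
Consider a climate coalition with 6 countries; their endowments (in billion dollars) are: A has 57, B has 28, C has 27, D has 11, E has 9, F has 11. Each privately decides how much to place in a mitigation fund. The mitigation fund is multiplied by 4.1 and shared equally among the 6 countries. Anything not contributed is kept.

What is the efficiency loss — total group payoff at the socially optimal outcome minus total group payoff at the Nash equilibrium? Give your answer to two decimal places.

443.30 billion dollars

The private return per contributed unit is 4.1/6 = 0.6833 < 1 for every player regardless of endowment, so the Nash equilibrium is zero contribution and the group total is Σ E_j = 57 + 28 + 27 + 11 + 9 + 11 = 143.
Each contributed unit returns 4.100 to the group, so the social optimum is full contribution by everyone: group total = 4.100 × 143 = 586.30.
Efficiency loss = (4.100 − 1) × 143 = 443.30.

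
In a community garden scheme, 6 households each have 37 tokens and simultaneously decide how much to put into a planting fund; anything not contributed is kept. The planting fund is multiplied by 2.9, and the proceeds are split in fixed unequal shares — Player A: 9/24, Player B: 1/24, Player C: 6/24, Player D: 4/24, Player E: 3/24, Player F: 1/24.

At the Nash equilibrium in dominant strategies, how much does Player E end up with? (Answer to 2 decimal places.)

A player with share s gets back 2.9·s per unit contributed, so full contribution is dominant for anyone with s > 1/2.9 = 0.3448 and zero contribution is dominant for anyone below.
Only Player A (9/24) clears that bar, contributing 37; the remaining 5 contribute 0. Total contributed: 37.
Player E keeps 37 and receives 2.9 × 37 × 3/24 = 13.41 from the planting fund, for a payoff of 50.41.

50.41 tokens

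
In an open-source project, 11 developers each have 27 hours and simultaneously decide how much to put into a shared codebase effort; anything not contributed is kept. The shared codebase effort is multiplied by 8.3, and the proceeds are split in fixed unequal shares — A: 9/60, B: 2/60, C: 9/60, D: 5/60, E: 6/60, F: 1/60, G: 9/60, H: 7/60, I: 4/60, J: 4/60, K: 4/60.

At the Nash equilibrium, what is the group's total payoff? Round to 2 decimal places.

888.30 hours

Player j's private return per contributed unit is 8.3 × (j's share). Contributing is weakly dominant for j when that share is at least 1/8.3 = 0.1205, and contributing 0 is dominant otherwise.
The shares above 0.1205 belong to A, C and G, contributing 27 each; the remaining 8 contribute 0. Total contributed: 81.
The shared codebase effort pays out 8.3 × 81 = 672.30 in total (split across the unequal shares, but the aggregate is all that matters for the group sum).
The 8 free-riders keep 27 each, adding 216. Group total = 216 + 672.30 = 888.30.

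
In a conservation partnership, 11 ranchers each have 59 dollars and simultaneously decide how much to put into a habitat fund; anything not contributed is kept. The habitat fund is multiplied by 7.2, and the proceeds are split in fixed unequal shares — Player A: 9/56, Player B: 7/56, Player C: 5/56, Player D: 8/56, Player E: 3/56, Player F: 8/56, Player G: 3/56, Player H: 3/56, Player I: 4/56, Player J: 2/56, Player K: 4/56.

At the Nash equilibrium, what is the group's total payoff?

A player with share s gets back 7.2·s per unit contributed, so full contribution is dominant for anyone with s > 1/7.2 = 0.1389 and zero contribution is dominant for anyone below.
Player A, Player D and Player F clear that bar, contributing 59 each; the remaining 8 contribute 0. Total contributed: 177.
The habitat fund pays out 7.2 × 177 = 1274.40 in total (split across the unequal shares, but the aggregate is all that matters for the group sum).
The 8 free-riders keep 59 each, adding 472. Group total = 472 + 1274.40 = 1746.40.

1746.40 dollars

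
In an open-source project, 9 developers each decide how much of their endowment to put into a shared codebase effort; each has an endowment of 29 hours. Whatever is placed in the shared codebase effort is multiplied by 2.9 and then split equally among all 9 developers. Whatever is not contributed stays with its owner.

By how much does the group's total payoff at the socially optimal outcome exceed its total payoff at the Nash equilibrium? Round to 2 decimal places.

Each contributed unit returns 2.9/9 = 0.3222 to its contributor — below 1 — so contributing 0 is dominant for every player. At the Nash equilibrium everyone keeps their 29, and the group total is 9 × 29 = 261.
Each contributed unit returns 2.900 to the group as a whole (0.3222 to each of 9 players), which exceeds 1, so the social optimum is full contribution: group total = 2.900 × 261 = 756.90.
Efficiency loss = 756.90 − 261 = 495.90.

495.90 hours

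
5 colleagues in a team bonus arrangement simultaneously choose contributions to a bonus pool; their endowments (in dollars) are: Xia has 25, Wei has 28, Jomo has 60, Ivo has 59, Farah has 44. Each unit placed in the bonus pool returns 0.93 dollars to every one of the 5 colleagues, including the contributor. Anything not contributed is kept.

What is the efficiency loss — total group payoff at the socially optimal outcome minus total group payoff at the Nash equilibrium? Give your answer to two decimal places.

The private return per contributed unit is 0.93 < 1 for everyone, so the Nash equilibrium is zero contribution and the group total is Σ E_j = 25 + 28 + 60 + 59 + 44 = 216.
Each contributed unit returns 4.650 to the group, so the social optimum is full contribution by everyone: group total = 4.650 × 216 = 1004.40.
Efficiency loss = (4.650 − 1) × 216 = 788.40.

788.40 dollars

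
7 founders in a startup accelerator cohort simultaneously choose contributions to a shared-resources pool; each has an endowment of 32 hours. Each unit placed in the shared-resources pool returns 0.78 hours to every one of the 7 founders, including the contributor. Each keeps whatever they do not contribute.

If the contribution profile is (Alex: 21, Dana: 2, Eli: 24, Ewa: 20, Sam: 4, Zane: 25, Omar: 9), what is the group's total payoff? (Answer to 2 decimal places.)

692.30 hours

Total contributed: 21 + 2 + 24 + 20 + 4 + 25 + 9 = 105; total kept: 7 × 32 − 105 = 119.
The shared-resources pool pays out 0.78 × 7 × 105 = 573.30 in aggregate.
Group total = 119 + 573.30 = 692.30.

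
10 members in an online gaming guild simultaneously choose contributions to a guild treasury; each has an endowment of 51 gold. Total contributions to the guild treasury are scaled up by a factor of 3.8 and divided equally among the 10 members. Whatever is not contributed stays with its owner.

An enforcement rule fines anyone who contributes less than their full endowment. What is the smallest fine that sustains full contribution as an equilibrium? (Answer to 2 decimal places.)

31.62 gold

Given the others contribute fully, the best deviation is to contribute 0 (any partial contribution still incurs the fine and gives up units whose private return 0.3800 is below 1).
Deviating from 51 to 0 saves 51 gold but forfeits the deviator's share of the drop in the guild treasury: 3.8/10 × 51 = 19.38.
So the deviation gain is 51 − 19.38 = 31.62, and the fine must be at least 31.62 gold to wipe it out.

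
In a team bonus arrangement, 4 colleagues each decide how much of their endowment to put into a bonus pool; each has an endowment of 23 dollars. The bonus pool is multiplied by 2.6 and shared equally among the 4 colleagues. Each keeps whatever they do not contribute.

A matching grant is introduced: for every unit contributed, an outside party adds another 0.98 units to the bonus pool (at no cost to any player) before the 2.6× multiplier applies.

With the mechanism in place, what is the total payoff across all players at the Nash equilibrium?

The effective private return per unit is now 2.6 × 1.98 / 4 = 1.2870 > 1, so every player's dominant strategy flips to full contribution.
At the Nash equilibrium everyone contributes 23. Group total payoff = 2.6 × 1.98 × 92 = 473.62.

473.62 dollars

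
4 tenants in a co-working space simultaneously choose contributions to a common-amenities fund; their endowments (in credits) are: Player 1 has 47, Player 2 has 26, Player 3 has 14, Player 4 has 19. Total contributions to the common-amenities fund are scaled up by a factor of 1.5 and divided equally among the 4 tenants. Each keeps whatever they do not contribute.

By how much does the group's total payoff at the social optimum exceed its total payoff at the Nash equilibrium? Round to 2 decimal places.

The private return per contributed unit is 1.5/4 = 0.3750 < 1 for every player regardless of endowment, so the Nash equilibrium is zero contribution and the group total is Σ E_j = 47 + 26 + 14 + 19 = 106.
Each contributed unit returns 1.500 to the group, so the social optimum is full contribution by everyone: group total = 1.500 × 106 = 159.00.
Efficiency loss = (1.500 − 1) × 106 = 53.00.

53.00 credits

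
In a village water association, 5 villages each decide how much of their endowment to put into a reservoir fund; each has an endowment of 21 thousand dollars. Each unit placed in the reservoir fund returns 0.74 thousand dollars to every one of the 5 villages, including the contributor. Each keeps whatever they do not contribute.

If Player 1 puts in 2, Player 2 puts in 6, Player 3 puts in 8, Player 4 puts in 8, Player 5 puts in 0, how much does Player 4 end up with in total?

Total contributed: 2 + 6 + 8 + 8 + 0 = 24.
Each receives 0.74 × 24 = 17.76 from the reservoir fund.
Player 4 keeps 21 − 8 = 13, so Player 4's payoff is 13 + 17.76 = 30.76.

30.76 thousand dollars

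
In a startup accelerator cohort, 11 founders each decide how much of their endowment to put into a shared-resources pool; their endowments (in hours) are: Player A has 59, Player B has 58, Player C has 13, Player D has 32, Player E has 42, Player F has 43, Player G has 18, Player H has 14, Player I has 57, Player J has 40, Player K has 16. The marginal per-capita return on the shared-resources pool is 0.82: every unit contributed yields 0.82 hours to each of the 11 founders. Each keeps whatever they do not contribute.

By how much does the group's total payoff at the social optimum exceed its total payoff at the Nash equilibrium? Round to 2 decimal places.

The private return per contributed unit is 0.82 < 1 for everyone, so the Nash equilibrium is zero contribution and the group total is Σ E_j = 59 + 58 + 13 + 32 + 42 + 43 + 18 + 14 + 57 + 40 + 16 = 392.
Each contributed unit returns 9.020 to the group, so the social optimum is full contribution by everyone: group total = 9.020 × 392 = 3535.84.
Efficiency loss = (9.020 − 1) × 392 = 3143.84.

3143.84 hours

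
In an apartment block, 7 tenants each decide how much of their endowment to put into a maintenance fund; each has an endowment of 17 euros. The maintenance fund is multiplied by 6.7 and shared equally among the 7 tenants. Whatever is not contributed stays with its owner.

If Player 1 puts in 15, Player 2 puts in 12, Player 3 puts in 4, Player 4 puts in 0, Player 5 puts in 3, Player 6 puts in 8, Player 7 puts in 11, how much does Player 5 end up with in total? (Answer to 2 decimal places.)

Total contributed: 15 + 12 + 4 + 0 + 3 + 8 + 11 = 53.
Each receives 6.7 × 53 / 7 = 50.73 from the maintenance fund.
Player 5 keeps 17 − 3 = 14, so Player 5's payoff is 14 + 50.73 = 64.73.

64.73 euros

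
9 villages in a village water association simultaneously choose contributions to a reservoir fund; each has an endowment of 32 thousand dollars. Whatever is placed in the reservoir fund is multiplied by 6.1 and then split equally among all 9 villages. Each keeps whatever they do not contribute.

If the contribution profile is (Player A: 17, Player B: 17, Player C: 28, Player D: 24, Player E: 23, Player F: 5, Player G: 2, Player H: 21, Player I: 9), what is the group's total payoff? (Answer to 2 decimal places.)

Total contributed: 17 + 17 + 28 + 24 + 23 + 5 + 2 + 21 + 9 = 146; total kept: 9 × 32 − 146 = 142.
The reservoir fund pays out 6.1 × 146 = 890.60 in aggregate.
Group total = 142 + 890.60 = 1032.60.

1032.60 thousand dollars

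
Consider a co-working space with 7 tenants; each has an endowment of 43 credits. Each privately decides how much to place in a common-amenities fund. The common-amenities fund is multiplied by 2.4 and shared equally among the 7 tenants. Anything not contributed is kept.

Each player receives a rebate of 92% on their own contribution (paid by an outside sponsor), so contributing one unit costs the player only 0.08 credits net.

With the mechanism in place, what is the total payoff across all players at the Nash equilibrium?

999.32 credits

The effective private return per unit is now (2.4/7) / 0.08 = 4.2857 > 1, so every player's dominant strategy flips to full contribution.
So the Nash equilibrium is full contribution by all 7; the group earns 7 × (43 × 0.92 + 2.4 × 43) = 999.32.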